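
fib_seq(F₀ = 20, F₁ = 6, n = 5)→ F_2 = F_1 + F_0 = 26
F_3 = F_2 + F_1 = 32
F_4 = F_3 + F_2 = 58
= [20, 6, 26, 32, 58]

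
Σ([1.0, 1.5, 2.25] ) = 1.0 + 1.5 + 2.25
= 4.75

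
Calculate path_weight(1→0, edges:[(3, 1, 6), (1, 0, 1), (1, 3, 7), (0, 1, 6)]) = 1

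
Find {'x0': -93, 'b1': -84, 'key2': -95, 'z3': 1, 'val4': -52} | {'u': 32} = {'x0': -93, 'b1': -84, 'key2': -95, 'z3': 1, 'val4': -52, 'u': 32}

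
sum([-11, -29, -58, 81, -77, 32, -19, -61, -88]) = -230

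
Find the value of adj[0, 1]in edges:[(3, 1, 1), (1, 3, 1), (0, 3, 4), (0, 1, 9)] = 9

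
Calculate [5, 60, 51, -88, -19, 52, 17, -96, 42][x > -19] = [5, 60, 51, 52, 17, 42]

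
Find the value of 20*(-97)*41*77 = -6124580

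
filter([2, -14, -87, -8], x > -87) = [2, -14, -8]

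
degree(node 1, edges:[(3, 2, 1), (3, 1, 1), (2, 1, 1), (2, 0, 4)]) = 2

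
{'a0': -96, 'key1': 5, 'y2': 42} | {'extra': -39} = {'a0': -96, 'key1': 5, 'y2': 42, 'extra': -39}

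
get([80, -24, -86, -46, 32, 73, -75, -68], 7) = -68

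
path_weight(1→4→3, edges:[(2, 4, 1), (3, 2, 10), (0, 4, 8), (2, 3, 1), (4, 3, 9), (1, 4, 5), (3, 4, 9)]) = 14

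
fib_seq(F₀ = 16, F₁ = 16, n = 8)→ F_2 = F_1 + F_0 = 32
F_3 = F_2 + F_1 = 48
F_4 = F_3 + F_2 = 80
...
= [16, 16, 32, 48, 80, 128, 208, 336]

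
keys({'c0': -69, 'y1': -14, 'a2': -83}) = ['c0', 'y1', 'a2']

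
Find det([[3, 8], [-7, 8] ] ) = (3)*(8) - (8)*(-7)
= 80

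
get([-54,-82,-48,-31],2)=-48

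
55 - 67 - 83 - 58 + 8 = -145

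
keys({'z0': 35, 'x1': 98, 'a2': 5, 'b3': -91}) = ['z0', 'x1', 'a2', 'b3']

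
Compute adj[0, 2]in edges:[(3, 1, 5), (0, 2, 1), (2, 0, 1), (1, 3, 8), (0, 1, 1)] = 1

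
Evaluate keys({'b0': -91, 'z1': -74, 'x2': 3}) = ['b0', 'z1', 'x2']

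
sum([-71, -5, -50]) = -126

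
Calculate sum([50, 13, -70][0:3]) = slice → [50, 13, -70]
50 + 13 + (-70)
= -7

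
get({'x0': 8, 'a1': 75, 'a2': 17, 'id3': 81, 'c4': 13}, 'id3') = 81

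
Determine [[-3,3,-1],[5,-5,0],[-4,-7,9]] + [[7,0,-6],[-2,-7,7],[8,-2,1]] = [[4, 3, -7], [3, -12, 7], [4, -9, 10]]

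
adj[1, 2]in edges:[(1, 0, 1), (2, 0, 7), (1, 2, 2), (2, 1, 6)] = 2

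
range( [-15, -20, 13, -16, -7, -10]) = 33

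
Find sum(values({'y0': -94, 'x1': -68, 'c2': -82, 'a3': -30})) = (-94) + (-68) + (-82) + (-30)
= -274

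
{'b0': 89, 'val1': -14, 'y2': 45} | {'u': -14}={'b0': 89, 'val1': -14, 'y2': 45, 'u': -14}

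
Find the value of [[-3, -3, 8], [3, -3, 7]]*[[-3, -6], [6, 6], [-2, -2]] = C[0][0] = (-3)*(-3) + (-3)*(6) + (8)*(-2) = -25
C[0][1] = (-3)*(-6) + (-3)*(6) + (8)*(-2) = -16
C[1][0] = (3)*(-3) + (-3)*(6) + (7)*(-2) = -41
C[1][1] = (3)*(-6) + (-3)*(6) + (7)*(-2) = -50
= [[-25, -16], [-41, -50]]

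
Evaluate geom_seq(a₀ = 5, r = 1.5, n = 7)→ a_0 = 5*1.5^0 = 5.0
a_1 = 5*1.5^1 = 7.5
a_2 = 5*1.5^2 = 11.25
...
= [5.0, 7.5, 11.25, 16.875, 25.3125, 37.96875, 56.953125]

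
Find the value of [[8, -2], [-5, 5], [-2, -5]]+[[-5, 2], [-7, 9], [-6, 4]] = [[3, 0], [-12, 14], [-8, -1]]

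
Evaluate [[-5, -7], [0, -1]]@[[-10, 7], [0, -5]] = [[50, 0], [0, 5]]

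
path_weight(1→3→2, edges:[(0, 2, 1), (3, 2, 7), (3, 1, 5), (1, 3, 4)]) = 11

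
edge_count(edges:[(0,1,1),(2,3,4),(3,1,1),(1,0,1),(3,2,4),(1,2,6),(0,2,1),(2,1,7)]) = 8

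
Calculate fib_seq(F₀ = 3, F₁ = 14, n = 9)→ [3, 14, 17, 31, 48, 79, 127, 206, 333]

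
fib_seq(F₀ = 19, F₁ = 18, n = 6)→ [19, 18, 37, 55, 92, 147]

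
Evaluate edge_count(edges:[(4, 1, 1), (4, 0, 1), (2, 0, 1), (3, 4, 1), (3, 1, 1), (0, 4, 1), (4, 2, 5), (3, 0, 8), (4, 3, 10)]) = 9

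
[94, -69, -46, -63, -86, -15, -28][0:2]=[94, -69]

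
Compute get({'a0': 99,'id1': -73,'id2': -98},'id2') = -98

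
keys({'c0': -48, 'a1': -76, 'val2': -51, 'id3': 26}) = ['c0', 'a1', 'val2', 'id3']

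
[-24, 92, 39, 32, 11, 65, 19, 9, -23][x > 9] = [92, 39, 32, 11, 65, 19]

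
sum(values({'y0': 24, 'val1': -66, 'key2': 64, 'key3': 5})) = 27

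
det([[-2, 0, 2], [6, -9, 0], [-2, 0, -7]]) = (1)*(-2)*det([[-9, 0], [0, -7]]) + (-1)*(0)*det([[6, 0], [-2, -7]]) + (1)*(2)*det([[6, -9], [-2, 0]])
= -126 + 0 + -36
= -162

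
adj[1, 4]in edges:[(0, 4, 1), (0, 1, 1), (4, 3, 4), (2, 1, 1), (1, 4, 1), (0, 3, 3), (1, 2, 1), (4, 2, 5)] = 1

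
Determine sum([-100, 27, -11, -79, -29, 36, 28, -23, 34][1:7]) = -28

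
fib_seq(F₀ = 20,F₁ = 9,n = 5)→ F_2 = F_1 + F_0 = 29
F_3 = F_2 + F_1 = 38
F_4 = F_3 + F_2 = 67
= [20, 9, 29, 38, 67]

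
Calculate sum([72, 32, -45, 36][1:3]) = -13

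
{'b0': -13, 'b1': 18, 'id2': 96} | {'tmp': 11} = {'b0': -13, 'b1': 18, 'id2': 96, 'tmp': 11}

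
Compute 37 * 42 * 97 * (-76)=-11456088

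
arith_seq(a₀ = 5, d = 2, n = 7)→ [5, 7, 9, 11, 13, 15, 17]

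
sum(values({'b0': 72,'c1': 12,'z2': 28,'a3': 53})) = 165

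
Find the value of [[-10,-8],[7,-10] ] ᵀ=[[-10, 7], [-8, -10]]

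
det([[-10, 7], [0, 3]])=-30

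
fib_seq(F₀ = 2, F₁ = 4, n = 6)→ [2, 4, 6, 10, 16, 26]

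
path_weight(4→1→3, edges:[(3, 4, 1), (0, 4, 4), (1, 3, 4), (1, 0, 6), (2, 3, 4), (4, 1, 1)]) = 5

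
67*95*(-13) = -82745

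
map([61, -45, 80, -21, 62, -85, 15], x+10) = 61+10=71, -45+10=-35, 80+10=90, -21+10=-11, 62+10=72, -85+10=-75, 15+10=25
= [71, -35, 90, -11, 72, -75, 25]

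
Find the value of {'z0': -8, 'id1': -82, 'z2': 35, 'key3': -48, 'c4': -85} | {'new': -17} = {'z0': -8, 'id1': -82, 'z2': 35, 'key3': -48, 'c4': -85, 'new': -17}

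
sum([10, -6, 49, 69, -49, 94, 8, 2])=177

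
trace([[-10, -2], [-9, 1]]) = -9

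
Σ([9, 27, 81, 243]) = 360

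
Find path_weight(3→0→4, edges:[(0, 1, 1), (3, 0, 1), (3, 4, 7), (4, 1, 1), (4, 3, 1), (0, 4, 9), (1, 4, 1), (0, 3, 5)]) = w(3→0)=1 + w(0→4)=9
= 10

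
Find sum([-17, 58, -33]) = (-17) + 58 + (-33)
= 8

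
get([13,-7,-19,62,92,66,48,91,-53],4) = 92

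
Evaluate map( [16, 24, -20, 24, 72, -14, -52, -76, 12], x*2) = 16*2=32, 24*2=48, -20*2=-40, 24*2=48, 72*2=144, -14*2=-28, -52*2=-104, -76*2=-152, 12*2=24
= [32, 48, -40, 48, 144, -28, -104, -152, 24]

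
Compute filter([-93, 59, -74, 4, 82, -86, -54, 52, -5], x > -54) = keep x where x > -54: -93✗, 59✓, -74✗, 4✓, 82✓, -86✗, -54✗, 52✓, -5✓
= [59, 4, 82, 52, -5]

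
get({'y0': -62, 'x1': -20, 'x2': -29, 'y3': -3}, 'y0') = -62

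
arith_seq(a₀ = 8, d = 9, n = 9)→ a_0 = 8 + 0*9 = 8
a_1 = 8 + 1*9 = 17
a_2 = 8 + 2*9 = 26
...
= [8, 17, 26, 35, 44, 53, 62, 71, 80]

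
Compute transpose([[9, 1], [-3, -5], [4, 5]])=[[9, -3, 4], [1, -5, 5]]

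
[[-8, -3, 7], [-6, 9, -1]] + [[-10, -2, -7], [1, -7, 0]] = [[-18, -5, 0], [-5, 2, -1]]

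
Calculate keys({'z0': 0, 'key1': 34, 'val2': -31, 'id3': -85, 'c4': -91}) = ['z0', 'key1', 'val2', 'id3', 'c4']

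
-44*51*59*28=-3707088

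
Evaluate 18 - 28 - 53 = -63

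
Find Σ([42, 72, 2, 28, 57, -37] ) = 42 + 72 + 2 + 28 + 57 + (-37)
= 164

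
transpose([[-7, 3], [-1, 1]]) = [[-7, -1], [3, 1]]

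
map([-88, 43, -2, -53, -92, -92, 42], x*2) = [-176, 86, -4, -106, -184, -184, 84]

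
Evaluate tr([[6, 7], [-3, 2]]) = diagonal: 6 + 2
= 8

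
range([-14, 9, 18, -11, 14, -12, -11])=32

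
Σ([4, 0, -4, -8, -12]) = 4 + 0 + (-4) + (-8) + (-12)
= -20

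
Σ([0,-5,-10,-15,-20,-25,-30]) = -105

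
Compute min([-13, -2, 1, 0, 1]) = -13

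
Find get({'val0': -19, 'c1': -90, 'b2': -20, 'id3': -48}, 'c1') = -90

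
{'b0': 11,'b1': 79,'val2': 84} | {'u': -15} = {'b0': 11, 'b1': 79, 'val2': 84, 'u': -15}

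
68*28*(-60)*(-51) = 5826240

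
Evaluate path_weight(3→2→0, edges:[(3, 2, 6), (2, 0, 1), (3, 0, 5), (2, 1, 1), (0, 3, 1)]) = w(3→2)=6 + w(2→0)=1
= 7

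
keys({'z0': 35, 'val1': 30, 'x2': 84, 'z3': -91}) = ['z0', 'val1', 'x2', 'z3']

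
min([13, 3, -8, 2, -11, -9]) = -11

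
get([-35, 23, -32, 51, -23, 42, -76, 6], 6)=-76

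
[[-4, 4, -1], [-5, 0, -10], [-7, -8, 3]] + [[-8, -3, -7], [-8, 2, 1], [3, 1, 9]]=[[-12, 1, -8], [-13, 2, -9], [-4, -7, 12]]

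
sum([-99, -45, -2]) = -146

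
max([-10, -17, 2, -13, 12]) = 12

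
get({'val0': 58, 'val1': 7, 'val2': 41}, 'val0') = 58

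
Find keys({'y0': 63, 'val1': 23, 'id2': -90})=['y0', 'val1', 'id2']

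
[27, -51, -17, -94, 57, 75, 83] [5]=75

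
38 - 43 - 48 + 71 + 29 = 47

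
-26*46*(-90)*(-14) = -1506960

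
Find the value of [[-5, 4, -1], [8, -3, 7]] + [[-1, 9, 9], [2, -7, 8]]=[[-6, 13, 8], [10, -10, 15]]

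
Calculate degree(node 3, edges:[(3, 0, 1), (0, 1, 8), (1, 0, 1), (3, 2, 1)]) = 2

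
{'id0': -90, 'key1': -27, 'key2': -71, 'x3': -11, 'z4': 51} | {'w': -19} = {'id0': -90, 'key1': -27, 'key2': -71, 'x3': -11, 'z4': 51, 'w': -19}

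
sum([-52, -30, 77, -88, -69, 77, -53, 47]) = (-52) + (-30) + 77 + (-88) + (-69) + 77 + (-53) + 47
= -91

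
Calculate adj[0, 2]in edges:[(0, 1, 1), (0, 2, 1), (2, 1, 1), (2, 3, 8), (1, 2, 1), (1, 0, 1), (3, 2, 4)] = 1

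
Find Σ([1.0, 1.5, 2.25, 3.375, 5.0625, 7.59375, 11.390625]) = 32.171875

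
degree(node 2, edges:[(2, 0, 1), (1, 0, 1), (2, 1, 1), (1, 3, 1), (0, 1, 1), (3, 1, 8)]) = incident: (2,0), (2,1)
= 2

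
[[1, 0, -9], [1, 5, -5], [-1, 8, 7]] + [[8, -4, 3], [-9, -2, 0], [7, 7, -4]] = [[9, -4, -6], [-8, 3, -5], [6, 15, 3]]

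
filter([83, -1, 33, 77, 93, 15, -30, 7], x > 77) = keep x where x > 77: 83✓, -1✗, 33✗, 77✗, 93✓, 15✗, -30✗, 7✗
= [83, 93]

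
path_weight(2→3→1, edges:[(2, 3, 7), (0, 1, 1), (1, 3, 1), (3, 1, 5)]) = w(2→3)=7 + w(3→1)=5
= 12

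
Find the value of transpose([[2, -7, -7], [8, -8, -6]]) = [[2, 8], [-7, -8], [-7, -6]]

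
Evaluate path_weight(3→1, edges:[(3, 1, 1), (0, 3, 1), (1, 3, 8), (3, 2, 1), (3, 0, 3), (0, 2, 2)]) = w(3→1)=1
= 1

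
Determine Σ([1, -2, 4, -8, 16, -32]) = -21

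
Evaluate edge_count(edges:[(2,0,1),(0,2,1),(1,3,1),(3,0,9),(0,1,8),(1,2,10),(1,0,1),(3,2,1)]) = 8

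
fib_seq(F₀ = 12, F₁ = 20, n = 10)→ F_2 = F_1 + F_0 = 32
F_3 = F_2 + F_1 = 52
F_4 = F_3 + F_2 = 84
...
= [12, 20, 32, 52, 84, 136, 220, 356, 576, 932]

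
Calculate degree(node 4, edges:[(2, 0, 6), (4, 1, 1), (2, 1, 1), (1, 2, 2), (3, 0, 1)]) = 1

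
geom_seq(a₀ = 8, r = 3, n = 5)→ a_0 = 8*3^0 = 8
a_1 = 8*3^1 = 24
a_2 = 8*3^2 = 72
...
= [8, 24, 72, 216, 648]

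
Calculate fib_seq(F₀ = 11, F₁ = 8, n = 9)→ [11, 8, 19, 27, 46, 73, 119, 192, 311]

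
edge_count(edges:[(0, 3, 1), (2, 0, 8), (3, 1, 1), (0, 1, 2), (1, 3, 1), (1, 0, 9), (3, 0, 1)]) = 7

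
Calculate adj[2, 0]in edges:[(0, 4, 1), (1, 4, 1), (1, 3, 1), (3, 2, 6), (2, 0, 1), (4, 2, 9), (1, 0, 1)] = 1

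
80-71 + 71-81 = -1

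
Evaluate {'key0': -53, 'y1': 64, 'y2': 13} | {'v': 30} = {'key0': -53, 'y1': 64, 'y2': 13, 'v': 30}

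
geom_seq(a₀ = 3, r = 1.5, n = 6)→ [3.0, 4.5, 6.75, 10.125, 15.1875, 22.78125]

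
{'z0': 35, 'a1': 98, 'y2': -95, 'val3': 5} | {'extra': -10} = {'z0': 35, 'a1': 98, 'y2': -95, 'val3': 5, 'extra': -10}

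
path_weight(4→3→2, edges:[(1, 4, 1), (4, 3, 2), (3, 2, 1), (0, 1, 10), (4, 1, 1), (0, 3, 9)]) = w(4→3)=2 + w(3→2)=1
= 3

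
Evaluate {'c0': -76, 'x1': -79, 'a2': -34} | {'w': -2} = {'c0': -76, 'x1': -79, 'a2': -34, 'w': -2}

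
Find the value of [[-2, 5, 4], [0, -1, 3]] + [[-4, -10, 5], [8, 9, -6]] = [[-6, -5, 9], [8, 8, -3]]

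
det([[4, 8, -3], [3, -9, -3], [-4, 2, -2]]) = 330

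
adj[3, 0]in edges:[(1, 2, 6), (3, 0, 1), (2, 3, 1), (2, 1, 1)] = 1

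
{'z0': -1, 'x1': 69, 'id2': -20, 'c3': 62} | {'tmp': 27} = {'z0': -1, 'x1': 69, 'id2': -20, 'c3': 62, 'tmp': 27}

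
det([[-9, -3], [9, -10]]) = (-9)*(-10) - (-3)*(9)
= 117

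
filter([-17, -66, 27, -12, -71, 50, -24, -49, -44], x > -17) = keep x where x > -17: -17✗, -66✗, 27✓, -12✓, -71✗, 50✓, -24✗, -49✗, -44✗
= [27, -12, 50]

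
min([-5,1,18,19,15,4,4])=-5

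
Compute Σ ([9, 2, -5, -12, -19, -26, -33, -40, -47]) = -171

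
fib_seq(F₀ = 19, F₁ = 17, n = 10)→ [19, 17, 36, 53, 89, 142, 231, 373, 604, 977]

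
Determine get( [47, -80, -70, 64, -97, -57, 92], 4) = -97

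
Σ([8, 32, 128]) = 8 + 32 + 128
= 168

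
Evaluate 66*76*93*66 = 30788208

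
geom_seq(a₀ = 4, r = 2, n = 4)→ [4, 8, 16, 32]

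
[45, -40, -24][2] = -24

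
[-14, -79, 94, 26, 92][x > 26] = keep x where x > 26: -14✗, -79✗, 94✓, 26✗, 92✓
= [94, 92]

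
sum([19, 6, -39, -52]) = 19 + 6 + (-39) + (-52)
= -66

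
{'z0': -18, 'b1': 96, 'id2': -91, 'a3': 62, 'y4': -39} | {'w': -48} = {'z0': -18, 'b1': 96, 'id2': -91, 'a3': 62, 'y4': -39, 'w': -48}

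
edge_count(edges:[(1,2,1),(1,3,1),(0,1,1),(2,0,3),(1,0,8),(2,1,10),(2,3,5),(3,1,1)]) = 8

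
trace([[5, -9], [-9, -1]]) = diagonal: 5 + (-1)
= 4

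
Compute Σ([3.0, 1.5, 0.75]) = 3.0 + 1.5 + 0.75
= 5.25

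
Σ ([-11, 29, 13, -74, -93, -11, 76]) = -71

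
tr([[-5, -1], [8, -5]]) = -10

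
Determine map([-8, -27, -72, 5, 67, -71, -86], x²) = [64, 729, 5184, 25, 4489, 5041, 7396]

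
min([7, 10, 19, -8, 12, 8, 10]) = -8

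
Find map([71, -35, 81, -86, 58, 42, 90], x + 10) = [81, -25, 91, -76, 68, 52, 100]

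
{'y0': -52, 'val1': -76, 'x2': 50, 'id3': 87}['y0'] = -52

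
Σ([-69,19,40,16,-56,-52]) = (-69) + 19 + 40 + 16 + (-56) + (-52)
= -102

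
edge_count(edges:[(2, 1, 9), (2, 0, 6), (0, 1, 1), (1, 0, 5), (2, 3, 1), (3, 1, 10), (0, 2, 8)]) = 7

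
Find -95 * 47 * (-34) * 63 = 9564030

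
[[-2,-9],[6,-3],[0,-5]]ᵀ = [[-2, 6, 0], [-9, -3, -5]]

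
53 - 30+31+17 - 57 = 14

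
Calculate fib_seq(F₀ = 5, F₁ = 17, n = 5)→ F_2 = F_1 + F_0 = 22
F_3 = F_2 + F_1 = 39
F_4 = F_3 + F_2 = 61
= [5, 17, 22, 39, 61]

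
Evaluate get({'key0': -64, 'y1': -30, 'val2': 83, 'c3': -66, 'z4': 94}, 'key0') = -64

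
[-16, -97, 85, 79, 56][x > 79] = keep x where x > 79: -16✗, -97✗, 85✓, 79✗, 56✗
= [85]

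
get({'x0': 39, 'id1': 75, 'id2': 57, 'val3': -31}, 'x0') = 39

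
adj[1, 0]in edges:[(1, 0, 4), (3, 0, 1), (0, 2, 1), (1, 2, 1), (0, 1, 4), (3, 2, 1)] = 4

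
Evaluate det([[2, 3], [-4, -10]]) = (2)*(-10) - (3)*(-4)
= -8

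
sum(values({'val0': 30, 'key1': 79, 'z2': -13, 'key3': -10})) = 86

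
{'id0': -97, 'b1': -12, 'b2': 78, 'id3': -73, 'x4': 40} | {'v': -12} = {'id0': -97, 'b1': -12, 'b2': 78, 'id3': -73, 'x4': 40, 'v': -12}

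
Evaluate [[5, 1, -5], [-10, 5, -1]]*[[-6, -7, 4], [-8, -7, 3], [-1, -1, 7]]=C[0][0] = (5)*(-6) + (1)*(-8) + (-5)*(-1) = -33
C[0][1] = (5)*(-7) + (1)*(-7) + (-5)*(-1) = -37
C[0][2] = (5)*(4) + (1)*(3) + (-5)*(7) = -12
C[1][0] = (-10)*(-6) + (5)*(-8) + (-1)*(-1) = 21
C[1][1] = (-10)*(-7) + (5)*(-7) + (-1)*(-1) = 36
C[1][2] = (-10)*(4) + (5)*(3) + (-1)*(7) = -32
= [[-33, -37, -12], [21, 36, -32]]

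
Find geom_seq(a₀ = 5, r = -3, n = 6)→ a_0 = 5*(-3)^0 = 5
a_1 = 5*(-3)^1 = -15
a_2 = 5*(-3)^2 = 45
...
= [5, -15, 45, -135, 405, -1215]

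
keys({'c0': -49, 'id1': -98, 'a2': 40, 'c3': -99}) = ['c0', 'id1', 'a2', 'c3']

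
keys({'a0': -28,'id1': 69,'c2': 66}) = ['a0', 'id1', 'c2']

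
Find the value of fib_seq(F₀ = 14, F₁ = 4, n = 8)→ F_2 = F_1 + F_0 = 18
F_3 = F_2 + F_1 = 22
F_4 = F_3 + F_2 = 40
...
= [14, 4, 18, 22, 40, 62, 102, 164]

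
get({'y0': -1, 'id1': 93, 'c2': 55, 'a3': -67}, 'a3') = -67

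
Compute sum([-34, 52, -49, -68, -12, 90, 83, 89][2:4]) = -117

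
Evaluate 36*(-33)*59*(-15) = 1051380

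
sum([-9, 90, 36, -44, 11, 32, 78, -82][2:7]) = 113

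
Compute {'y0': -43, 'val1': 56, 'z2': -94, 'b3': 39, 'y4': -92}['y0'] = -43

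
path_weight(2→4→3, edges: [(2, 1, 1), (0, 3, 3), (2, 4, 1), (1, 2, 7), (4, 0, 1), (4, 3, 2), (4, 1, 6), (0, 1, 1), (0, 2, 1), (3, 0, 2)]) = w(2→4)=1 + w(4→3)=2
= 3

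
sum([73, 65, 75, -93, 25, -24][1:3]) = 140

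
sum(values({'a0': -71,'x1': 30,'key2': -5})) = -46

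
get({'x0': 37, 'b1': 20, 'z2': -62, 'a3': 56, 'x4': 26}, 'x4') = 26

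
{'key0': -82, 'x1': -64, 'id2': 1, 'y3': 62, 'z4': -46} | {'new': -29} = {'key0': -82, 'x1': -64, 'id2': 1, 'y3': 62, 'z4': -46, 'new': -29}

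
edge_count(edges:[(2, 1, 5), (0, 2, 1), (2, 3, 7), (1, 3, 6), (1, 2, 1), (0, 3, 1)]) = 6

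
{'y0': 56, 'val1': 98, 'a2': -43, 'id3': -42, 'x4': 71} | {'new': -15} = {'y0': 56, 'val1': 98, 'a2': -43, 'id3': -42, 'x4': 71, 'new': -15}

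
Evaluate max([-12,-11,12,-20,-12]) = 12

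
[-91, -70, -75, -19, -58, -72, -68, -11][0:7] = [-91, -70, -75, -19, -58, -72, -68]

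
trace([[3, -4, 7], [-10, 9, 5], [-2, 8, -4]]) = diagonal: 3 + 9 + (-4)
= 8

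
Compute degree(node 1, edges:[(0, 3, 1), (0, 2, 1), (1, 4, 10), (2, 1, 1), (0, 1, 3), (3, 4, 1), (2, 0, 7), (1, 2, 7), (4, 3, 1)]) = incident: (1,4), (2,1), (0,1), (1,2)
= 4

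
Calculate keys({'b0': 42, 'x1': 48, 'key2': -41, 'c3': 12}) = ['b0', 'x1', 'key2', 'c3']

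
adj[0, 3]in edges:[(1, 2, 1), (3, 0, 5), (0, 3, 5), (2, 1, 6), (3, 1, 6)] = 5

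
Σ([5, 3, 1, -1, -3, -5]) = 5 + 3 + 1 + (-1) + (-3) + (-5)
= 0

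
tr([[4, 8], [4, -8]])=-4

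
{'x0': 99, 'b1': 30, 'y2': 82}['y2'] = 82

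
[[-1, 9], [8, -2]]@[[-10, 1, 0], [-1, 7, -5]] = [[1, 62, -45], [-78, -6, 10]]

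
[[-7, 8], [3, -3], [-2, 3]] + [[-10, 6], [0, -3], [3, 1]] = [[-17, 14], [3, -6], [1, 4]]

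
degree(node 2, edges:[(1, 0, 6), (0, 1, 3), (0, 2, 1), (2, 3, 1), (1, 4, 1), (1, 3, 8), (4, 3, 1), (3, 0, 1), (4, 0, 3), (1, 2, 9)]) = 3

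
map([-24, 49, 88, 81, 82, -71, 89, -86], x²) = [576, 2401, 7744, 6561, 6724, 5041, 7921, 7396]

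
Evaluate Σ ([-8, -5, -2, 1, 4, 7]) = -3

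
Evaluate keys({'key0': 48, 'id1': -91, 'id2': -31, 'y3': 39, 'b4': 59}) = ['key0', 'id1', 'id2', 'y3', 'b4']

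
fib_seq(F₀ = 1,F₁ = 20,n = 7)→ [1, 20, 21, 41, 62, 103, 165]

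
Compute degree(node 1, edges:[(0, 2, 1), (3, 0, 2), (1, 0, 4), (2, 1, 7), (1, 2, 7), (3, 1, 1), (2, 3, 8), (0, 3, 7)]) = 4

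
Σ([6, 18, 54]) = 6 + 18 + 54
= 78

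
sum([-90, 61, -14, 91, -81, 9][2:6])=5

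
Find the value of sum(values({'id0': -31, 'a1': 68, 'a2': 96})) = 133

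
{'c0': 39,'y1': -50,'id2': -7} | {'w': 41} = {'c0': 39, 'y1': -50, 'id2': -7, 'w': 41}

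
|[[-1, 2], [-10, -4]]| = 24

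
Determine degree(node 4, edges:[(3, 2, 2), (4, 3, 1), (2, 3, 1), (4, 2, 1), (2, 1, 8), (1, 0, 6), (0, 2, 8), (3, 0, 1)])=incident: (4,3), (4,2)
= 2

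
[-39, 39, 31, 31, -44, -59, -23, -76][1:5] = [39, 31, 31, -44]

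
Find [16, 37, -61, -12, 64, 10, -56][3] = -12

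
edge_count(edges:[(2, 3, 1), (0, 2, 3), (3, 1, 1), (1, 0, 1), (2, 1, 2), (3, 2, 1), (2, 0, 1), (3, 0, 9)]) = 8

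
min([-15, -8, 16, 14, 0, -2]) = -15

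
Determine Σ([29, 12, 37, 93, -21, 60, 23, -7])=226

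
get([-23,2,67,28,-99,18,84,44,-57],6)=84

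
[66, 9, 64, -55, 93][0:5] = [66, 9, 64, -55, 93]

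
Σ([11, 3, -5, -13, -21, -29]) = 11 + 3 + (-5) + (-13) + (-21) + (-29)
= -54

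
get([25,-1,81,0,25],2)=81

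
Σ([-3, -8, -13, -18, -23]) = -65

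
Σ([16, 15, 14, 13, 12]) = 70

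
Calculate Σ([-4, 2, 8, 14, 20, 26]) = (-4) + 2 + 8 + 14 + 20 + 26
= 66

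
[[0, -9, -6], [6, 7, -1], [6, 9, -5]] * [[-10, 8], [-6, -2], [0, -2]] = C[0][0] = (0)*(-10) + (-9)*(-6) + (-6)*(0) = 54
C[0][1] = (0)*(8) + (-9)*(-2) + (-6)*(-2) = 30
C[1][0] = (6)*(-10) + (7)*(-6) + (-1)*(0) = -102
C[1][1] = (6)*(8) + (7)*(-2) + (-1)*(-2) = 36
C[2][0] = (6)*(-10) + (9)*(-6) + (-5)*(0) = -114
C[2][1] = (6)*(8) + (9)*(-2) + (-5)*(-2) = 40
= [[54, 30], [-102, 36], [-114, 40]]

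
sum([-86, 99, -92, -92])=(-86) + 99 + (-92) + (-92)
= -171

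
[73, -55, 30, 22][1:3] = [-55, 30]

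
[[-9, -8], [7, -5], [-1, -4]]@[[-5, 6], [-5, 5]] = [[85, -94], [-10, 17], [25, -26]]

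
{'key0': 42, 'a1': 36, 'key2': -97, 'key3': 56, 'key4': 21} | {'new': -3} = {'key0': 42, 'a1': 36, 'key2': -97, 'key3': 56, 'key4': 21, 'new': -3}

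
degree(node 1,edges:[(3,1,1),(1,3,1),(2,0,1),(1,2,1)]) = 3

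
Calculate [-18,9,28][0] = -18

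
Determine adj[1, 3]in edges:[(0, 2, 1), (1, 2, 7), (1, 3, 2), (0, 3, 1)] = 2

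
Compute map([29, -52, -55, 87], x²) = [841, 2704, 3025, 7569]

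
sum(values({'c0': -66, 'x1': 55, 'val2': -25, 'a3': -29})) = (-66) + 55 + (-25) + (-29)
= -65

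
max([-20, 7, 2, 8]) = 8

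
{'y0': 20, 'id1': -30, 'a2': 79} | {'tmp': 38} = {'y0': 20, 'id1': -30, 'a2': 79, 'tmp': 38}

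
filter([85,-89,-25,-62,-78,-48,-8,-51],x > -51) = keep x where x > -51: 85✓, -89✗, -25✓, -62✗, -78✗, -48✓, -8✓, -51✗
= [85, -25, -48, -8]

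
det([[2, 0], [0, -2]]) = -4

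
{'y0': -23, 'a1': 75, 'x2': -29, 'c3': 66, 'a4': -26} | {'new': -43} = {'y0': -23, 'a1': 75, 'x2': -29, 'c3': 66, 'a4': -26, 'new': -43}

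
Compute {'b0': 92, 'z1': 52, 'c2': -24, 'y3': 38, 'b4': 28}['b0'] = 92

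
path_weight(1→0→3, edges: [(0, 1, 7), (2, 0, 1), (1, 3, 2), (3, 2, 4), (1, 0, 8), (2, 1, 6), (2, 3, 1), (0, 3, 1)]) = 9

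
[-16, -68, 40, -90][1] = -68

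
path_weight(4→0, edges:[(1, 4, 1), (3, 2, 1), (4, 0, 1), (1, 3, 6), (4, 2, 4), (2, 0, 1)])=w(4→0)=1
= 1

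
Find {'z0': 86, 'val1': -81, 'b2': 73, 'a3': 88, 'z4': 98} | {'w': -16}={'z0': 86, 'val1': -81, 'b2': 73, 'a3': 88, 'z4': 98, 'w': -16}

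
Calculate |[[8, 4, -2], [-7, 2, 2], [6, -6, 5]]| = (1)*(8)*det([[2, 2], [-6, 5]]) + (-1)*(4)*det([[-7, 2], [6, 5]]) + (1)*(-2)*det([[-7, 2], [6, -6]])
= 176 + 188 + -60
= 304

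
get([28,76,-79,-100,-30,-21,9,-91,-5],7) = -91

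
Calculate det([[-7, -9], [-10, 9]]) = (-7)*(9) - (-9)*(-10)
= -153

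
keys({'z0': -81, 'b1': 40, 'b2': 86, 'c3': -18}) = ['z0', 'b1', 'b2', 'c3']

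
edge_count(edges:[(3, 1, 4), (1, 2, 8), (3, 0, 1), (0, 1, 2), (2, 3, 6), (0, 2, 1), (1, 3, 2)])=7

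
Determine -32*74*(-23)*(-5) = -272320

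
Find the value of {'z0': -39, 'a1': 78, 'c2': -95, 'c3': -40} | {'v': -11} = {'z0': -39, 'a1': 78, 'c2': -95, 'c3': -40, 'v': -11}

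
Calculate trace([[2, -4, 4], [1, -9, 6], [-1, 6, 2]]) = -5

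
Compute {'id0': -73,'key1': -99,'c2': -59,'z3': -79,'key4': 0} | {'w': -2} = {'id0': -73, 'key1': -99, 'c2': -59, 'z3': -79, 'key4': 0, 'w': -2}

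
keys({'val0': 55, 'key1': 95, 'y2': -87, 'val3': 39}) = ['val0', 'key1', 'y2', 'val3']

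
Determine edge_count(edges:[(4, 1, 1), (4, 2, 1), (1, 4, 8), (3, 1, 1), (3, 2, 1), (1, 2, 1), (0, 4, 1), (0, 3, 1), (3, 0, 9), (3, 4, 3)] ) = 10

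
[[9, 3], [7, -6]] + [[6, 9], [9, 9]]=[[15, 12], [16, 3]]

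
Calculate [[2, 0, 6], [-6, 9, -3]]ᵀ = [[2, -6], [0, 9], [6, -3]]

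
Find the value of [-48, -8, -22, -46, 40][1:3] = [-8, -22]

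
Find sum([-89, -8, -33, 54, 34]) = -42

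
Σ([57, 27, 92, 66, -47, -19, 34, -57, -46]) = 57 + 27 + 92 + 66 + (-47) + (-19) + 34 + (-57) + (-46)
= 107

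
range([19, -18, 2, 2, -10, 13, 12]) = 37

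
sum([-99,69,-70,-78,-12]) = -190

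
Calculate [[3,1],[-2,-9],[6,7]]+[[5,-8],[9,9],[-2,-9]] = [[8, -7], [7, 0], [4, -2]]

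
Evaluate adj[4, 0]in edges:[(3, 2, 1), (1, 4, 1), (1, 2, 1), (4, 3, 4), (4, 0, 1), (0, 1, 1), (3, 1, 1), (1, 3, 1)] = 1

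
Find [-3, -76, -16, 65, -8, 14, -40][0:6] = [-3, -76, -16, 65, -8, 14]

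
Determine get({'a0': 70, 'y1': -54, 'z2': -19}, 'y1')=-54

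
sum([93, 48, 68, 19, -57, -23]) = 148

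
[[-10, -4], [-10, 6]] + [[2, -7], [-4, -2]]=[[-8, -11], [-14, 4]]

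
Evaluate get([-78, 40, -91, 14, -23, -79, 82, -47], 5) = -79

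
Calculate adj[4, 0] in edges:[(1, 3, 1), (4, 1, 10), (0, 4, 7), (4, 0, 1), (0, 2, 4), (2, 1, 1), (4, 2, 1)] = 1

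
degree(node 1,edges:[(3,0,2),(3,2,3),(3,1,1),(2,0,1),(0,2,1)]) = 1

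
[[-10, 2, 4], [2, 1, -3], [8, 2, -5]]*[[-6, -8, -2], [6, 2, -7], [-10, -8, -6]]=C[0][0] = (-10)*(-6) + (2)*(6) + (4)*(-10) = 32
C[0][1] = (-10)*(-8) + (2)*(2) + (4)*(-8) = 52
C[0][2] = (-10)*(-2) + (2)*(-7) + (4)*(-6) = -18
C[1][0] = (2)*(-6) + (1)*(6) + (-3)*(-10) = 24
C[1][1] = (2)*(-8) + (1)*(2) + (-3)*(-8) = 10
C[1][2] = (2)*(-2) + (1)*(-7) + (-3)*(-6) = 7
... (3 more cells)
= [[32, 52, -18], [24, 10, 7], [14, -20, 0]]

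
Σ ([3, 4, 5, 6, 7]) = 3 + 4 + 5 + 6 + 7
= 25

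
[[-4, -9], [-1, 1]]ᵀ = [[-4, -1], [-9, 1]]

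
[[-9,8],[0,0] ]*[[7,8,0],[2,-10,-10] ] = C[0][0] = (-9)*(7) + (8)*(2) = -47
C[0][1] = (-9)*(8) + (8)*(-10) = -152
C[0][2] = (-9)*(0) + (8)*(-10) = -80
C[1][0] = (0)*(7) + (0)*(2) = 0
C[1][1] = (0)*(8) + (0)*(-10) = 0
C[1][2] = (0)*(0) + (0)*(-10) = 0
= [[-47, -152, -80], [0, 0, 0]]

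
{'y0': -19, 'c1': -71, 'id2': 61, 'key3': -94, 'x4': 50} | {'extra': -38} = {'y0': -19, 'c1': -71, 'id2': 61, 'key3': -94, 'x4': 50, 'extra': -38}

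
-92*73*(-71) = 476836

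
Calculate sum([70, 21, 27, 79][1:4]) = 127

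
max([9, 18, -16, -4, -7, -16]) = 18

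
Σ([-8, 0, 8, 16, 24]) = (-8) + 0 + 8 + 16 + 24
= 40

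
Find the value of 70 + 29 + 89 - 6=182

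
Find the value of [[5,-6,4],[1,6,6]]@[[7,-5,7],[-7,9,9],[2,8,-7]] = [[85, -47, -47], [-23, 97, 19]]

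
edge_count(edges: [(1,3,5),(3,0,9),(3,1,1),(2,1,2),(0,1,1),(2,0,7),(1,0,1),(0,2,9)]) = 8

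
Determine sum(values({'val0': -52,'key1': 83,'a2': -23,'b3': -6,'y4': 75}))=(-52) + 83 + (-23) + (-6) + 75
= 77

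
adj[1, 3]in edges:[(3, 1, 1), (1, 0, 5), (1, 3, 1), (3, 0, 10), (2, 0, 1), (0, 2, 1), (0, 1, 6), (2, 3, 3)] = 1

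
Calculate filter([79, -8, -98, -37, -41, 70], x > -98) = [79, -8, -37, -41, 70]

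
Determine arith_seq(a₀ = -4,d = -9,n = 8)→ a_0 = -4 + 0*-9 = -4
a_1 = -4 + 1*-9 = -13
a_2 = -4 + 2*-9 = -22
...
= [-4, -13, -22, -31, -40, -49, -58, -67]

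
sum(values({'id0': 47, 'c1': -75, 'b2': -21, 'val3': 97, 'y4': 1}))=47 + (-75) + (-21) + 97 + 1
= 49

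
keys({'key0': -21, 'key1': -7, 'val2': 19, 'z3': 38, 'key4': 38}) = ['key0', 'key1', 'val2', 'z3', 'key4']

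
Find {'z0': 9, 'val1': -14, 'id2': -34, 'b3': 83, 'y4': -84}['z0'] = 9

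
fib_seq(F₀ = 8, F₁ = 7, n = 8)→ [8, 7, 15, 22, 37, 59, 96, 155]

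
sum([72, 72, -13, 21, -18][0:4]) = 152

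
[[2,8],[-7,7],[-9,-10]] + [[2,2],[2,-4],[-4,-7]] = [[4, 10], [-5, 3], [-13, -17]]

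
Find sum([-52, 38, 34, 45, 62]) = (-52) + 38 + 34 + 45 + 62
= 127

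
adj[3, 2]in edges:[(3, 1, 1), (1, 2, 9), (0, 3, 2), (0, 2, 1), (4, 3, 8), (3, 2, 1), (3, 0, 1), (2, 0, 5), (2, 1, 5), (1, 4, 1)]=1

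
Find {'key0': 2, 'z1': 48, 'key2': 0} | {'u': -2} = {'key0': 2, 'z1': 48, 'key2': 0, 'u': -2}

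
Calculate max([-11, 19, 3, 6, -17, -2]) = 19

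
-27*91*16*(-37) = 1454544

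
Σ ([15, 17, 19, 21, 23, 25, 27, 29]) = 15 + 17 + 19 + 21 + 23 + 25 + 27 + 29
= 176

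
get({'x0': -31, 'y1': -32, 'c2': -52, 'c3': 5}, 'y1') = -32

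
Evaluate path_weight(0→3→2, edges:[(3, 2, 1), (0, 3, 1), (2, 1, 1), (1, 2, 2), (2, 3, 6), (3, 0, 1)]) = 2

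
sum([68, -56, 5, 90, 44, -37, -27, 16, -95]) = 68 + (-56) + 5 + 90 + 44 + (-37) + (-27) + 16 + (-95)
= 8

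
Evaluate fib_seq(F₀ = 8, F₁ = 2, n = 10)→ F_2 = F_1 + F_0 = 10
F_3 = F_2 + F_1 = 12
F_4 = F_3 + F_2 = 22
...
= [8, 2, 10, 12, 22, 34, 56, 90, 146, 236]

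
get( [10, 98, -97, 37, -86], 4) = -86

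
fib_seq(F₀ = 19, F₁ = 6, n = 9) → [19, 6, 25, 31, 56, 87, 143, 230, 373]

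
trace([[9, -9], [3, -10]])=diagonal: 9 + (-10)
= -1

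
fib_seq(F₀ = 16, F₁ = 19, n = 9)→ [16, 19, 35, 54, 89, 143, 232, 375, 607]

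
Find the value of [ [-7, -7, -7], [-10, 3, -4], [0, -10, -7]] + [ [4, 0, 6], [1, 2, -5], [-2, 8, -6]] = [[-3, -7, -1], [-9, 5, -9], [-2, -2, -13]]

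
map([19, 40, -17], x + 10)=19+10=29, 40+10=50, -17+10=-7
= [29, 50, -7]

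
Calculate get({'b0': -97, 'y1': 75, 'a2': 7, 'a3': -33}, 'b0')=-97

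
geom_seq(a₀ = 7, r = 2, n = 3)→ a_0 = 7*2^0 = 7
a_1 = 7*2^1 = 14
a_2 = 7*2^2 = 28
= [7, 14, 28]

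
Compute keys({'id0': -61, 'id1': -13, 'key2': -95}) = ['id0', 'id1', 'key2']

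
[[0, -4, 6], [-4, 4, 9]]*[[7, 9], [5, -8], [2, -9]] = C[0][0] = (0)*(7) + (-4)*(5) + (6)*(2) = -8
C[0][1] = (0)*(9) + (-4)*(-8) + (6)*(-9) = -22
C[1][0] = (-4)*(7) + (4)*(5) + (9)*(2) = 10
C[1][1] = (-4)*(9) + (4)*(-8) + (9)*(-9) = -149
= [[-8, -22], [10, -149]]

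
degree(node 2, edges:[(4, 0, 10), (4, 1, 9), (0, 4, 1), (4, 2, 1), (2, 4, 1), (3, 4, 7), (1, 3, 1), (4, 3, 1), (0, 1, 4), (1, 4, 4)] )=incident: (4,2), (2,4)
= 2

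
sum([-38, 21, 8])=(-38) + 21 + 8
= -9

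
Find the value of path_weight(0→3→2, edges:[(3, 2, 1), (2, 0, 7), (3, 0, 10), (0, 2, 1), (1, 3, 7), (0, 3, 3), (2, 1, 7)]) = w(0→3)=3 + w(3→2)=1
= 4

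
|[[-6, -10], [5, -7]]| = 92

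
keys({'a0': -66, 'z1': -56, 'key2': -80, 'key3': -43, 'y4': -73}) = ['a0', 'z1', 'key2', 'key3', 'y4']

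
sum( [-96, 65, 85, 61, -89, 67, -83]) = 10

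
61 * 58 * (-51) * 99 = -17863362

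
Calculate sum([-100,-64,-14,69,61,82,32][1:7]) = 166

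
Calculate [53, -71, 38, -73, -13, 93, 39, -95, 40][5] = 93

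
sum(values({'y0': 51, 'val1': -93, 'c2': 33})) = 51 + (-93) + 33
= -9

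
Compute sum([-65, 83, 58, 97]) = 173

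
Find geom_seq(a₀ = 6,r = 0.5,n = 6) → [6.0, 3.0, 1.5, 0.75, 0.375, 0.1875]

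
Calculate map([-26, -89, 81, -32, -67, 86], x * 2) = [-52, -178, 162, -64, -134, 172]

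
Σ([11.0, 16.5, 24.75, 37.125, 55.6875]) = 145.0625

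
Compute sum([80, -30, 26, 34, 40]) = 80 + (-30) + 26 + 34 + 40
= 150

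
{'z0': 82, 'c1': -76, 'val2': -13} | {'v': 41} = {'z0': 82, 'c1': -76, 'val2': -13, 'v': 41}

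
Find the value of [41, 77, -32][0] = 41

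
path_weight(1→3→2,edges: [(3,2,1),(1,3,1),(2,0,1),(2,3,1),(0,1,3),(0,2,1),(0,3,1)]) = 2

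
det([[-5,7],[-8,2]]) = (-5)*(2) - (7)*(-8)
= 46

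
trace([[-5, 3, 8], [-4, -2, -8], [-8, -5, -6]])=-13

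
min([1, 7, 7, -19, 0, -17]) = -19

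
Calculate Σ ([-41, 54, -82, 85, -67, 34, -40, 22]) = -35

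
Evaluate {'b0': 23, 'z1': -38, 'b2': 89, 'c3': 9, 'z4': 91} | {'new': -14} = {'b0': 23, 'z1': -38, 'b2': 89, 'c3': 9, 'z4': 91, 'new': -14}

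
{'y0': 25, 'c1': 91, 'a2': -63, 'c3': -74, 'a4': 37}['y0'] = 25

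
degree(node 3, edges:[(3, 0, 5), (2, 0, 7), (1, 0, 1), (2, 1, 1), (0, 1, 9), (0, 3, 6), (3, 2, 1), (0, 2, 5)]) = incident: (3,0), (0,3), (3,2)
= 3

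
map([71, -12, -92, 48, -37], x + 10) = 71+10=81, -12+10=-2, -92+10=-82, 48+10=58, -37+10=-27
= [81, -2, -82, 58, -27]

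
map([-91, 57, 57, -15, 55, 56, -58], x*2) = [-182, 114, 114, -30, 110, 112, -116]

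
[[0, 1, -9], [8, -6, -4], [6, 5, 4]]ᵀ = [[0, 8, 6], [1, -6, 5], [-9, -4, 4]]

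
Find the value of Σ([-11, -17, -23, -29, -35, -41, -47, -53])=-256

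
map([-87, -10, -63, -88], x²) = (-87)²=7569, (-10)²=100, (-63)²=3969, (-88)²=7744
= [7569, 100, 3969, 7744]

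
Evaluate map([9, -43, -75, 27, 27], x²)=[81, 1849, 5625, 729, 729]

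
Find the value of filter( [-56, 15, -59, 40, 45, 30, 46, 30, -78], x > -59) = keep x where x > -59: -56✓, 15✓, -59✗, 40✓, 45✓, 30✓, 46✓, 30✓, -78✗
= [-56, 15, 40, 45, 30, 46, 30]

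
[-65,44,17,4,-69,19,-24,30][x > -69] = [-65, 44, 17, 4, 19, -24, 30]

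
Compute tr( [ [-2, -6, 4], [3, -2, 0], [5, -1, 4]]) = 0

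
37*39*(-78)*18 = -2025972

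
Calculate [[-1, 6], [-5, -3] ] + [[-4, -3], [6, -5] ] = [[-5, 3], [1, -8]]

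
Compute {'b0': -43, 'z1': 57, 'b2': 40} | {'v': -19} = {'b0': -43, 'z1': 57, 'b2': 40, 'v': -19}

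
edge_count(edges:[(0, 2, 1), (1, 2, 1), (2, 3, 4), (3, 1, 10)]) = 4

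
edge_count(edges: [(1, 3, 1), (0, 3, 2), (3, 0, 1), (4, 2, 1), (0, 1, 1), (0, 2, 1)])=6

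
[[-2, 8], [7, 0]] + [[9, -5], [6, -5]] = [[7, 3], [13, -5]]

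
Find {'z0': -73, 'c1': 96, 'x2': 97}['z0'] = -73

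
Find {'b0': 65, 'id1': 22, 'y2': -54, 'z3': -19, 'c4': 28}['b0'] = 65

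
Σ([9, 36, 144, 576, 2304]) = 3069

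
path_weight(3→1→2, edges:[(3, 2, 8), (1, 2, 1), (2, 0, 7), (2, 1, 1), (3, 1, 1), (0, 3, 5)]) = w(3→1)=1 + w(1→2)=1
= 2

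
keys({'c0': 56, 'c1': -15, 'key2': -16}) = ['c0', 'c1', 'key2']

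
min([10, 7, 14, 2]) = 2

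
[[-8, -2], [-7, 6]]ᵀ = [[-8, -7], [-2, 6]]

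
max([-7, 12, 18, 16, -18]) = 18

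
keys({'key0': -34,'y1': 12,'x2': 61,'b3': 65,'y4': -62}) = ['key0', 'y1', 'x2', 'b3', 'y4']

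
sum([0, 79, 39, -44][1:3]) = slice → [79, 39]
79 + 39
= 118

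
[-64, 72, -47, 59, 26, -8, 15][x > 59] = keep x where x > 59: -64✗, 72✓, -47✗, 59✗, 26✗, -8✗, 15✗
= [72]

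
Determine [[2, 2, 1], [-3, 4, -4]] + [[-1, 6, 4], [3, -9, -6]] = [[1, 8, 5], [0, -5, -10]]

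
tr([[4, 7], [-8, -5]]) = -1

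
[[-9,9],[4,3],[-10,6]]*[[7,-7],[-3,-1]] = [[-90, 54], [19, -31], [-88, 64]]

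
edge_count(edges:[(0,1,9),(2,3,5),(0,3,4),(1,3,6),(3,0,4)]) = 5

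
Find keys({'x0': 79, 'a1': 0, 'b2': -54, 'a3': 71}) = ['x0', 'a1', 'b2', 'a3']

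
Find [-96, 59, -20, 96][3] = 96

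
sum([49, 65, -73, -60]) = -19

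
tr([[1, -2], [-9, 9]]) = 10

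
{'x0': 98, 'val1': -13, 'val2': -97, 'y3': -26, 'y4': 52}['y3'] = -26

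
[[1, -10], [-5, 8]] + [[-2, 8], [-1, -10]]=[[-1, -2], [-6, -2]]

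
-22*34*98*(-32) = 2345728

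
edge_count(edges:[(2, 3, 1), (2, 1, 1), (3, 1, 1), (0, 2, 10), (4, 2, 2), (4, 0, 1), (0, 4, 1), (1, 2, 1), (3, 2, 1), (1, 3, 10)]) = 10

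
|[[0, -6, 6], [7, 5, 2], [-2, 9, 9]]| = 840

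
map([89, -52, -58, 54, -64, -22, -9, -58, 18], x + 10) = [99, -42, -48, 64, -54, -12, 1, -48, 28]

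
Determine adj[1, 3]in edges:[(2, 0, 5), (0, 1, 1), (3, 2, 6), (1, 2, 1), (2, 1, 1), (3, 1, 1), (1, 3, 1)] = 1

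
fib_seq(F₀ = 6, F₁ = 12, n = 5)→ [6, 12, 18, 30, 48]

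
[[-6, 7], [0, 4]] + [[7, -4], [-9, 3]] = [[1, 3], [-9, 7]]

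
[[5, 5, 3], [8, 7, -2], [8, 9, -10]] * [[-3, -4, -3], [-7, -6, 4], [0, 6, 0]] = C[0][0] = (5)*(-3) + (5)*(-7) + (3)*(0) = -50
C[0][1] = (5)*(-4) + (5)*(-6) + (3)*(6) = -32
C[0][2] = (5)*(-3) + (5)*(4) + (3)*(0) = 5
C[1][0] = (8)*(-3) + (7)*(-7) + (-2)*(0) = -73
C[1][1] = (8)*(-4) + (7)*(-6) + (-2)*(6) = -86
C[1][2] = (8)*(-3) + (7)*(4) + (-2)*(0) = 4
... (3 more cells)
= [[-50, -32, 5], [-73, -86, 4], [-87, -146, 12]]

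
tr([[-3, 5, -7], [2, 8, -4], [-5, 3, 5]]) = 10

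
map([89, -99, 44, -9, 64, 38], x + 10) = 89+10=99, -99+10=-89, 44+10=54, -9+10=1, 64+10=74, 38+10=48
= [99, -89, 54, 1, 74, 48]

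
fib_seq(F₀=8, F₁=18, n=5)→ [8, 18, 26, 44, 70]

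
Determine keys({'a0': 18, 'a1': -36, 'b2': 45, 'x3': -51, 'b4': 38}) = ['a0', 'a1', 'b2', 'x3', 'b4']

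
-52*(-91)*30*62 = 8801520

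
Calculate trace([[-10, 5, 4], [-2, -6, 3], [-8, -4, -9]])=diagonal: (-10) + (-6) + (-9)
= -25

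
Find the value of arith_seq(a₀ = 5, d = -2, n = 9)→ a_0 = 5 + 0*-2 = 5
a_1 = 5 + 1*-2 = 3
a_2 = 5 + 2*-2 = 1
...
= [5, 3, 1, -1, -3, -5, -7, -9, -11]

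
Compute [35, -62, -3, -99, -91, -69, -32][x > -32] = keep x where x > -32: 35✓, -62✗, -3✓, -99✗, -91✗, -69✗, -32✗
= [35, -3]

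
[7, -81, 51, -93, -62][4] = -62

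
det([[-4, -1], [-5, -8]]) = 27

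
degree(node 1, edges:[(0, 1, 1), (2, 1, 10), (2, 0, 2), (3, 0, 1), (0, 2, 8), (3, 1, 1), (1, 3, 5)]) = incident: (0,1), (2,1), (3,1), (1,3)
= 4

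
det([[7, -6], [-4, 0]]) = -24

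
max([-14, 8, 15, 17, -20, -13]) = 17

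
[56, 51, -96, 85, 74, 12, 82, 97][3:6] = [85, 74, 12]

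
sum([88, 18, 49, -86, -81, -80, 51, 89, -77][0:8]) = 48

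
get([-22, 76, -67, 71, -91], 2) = -67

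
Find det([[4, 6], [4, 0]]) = -24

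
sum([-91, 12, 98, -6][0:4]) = 13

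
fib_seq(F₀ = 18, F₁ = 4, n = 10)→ F_2 = F_1 + F_0 = 22
F_3 = F_2 + F_1 = 26
F_4 = F_3 + F_2 = 48
...
= [18, 4, 22, 26, 48, 74, 122, 196, 318, 514]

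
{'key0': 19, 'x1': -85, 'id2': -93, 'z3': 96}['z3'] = 96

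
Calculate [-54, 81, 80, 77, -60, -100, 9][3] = 77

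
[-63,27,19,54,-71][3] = 54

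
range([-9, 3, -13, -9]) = 16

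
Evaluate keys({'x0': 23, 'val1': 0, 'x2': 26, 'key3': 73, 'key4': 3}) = ['x0', 'val1', 'x2', 'key3', 'key4']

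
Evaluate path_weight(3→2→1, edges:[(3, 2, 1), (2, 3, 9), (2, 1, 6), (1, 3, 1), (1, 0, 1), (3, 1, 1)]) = 7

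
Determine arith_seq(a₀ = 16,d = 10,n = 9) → [16, 26, 36, 46, 56, 66, 76, 86, 96]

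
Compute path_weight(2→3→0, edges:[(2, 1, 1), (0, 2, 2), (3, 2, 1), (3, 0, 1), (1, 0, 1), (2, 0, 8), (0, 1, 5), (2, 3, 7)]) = 8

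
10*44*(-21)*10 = -92400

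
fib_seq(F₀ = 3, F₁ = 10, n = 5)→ F_2 = F_1 + F_0 = 13
F_3 = F_2 + F_1 = 23
F_4 = F_3 + F_2 = 36
= [3, 10, 13, 23, 36]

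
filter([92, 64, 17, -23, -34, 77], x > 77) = [92]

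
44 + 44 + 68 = 156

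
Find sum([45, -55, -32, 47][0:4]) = 5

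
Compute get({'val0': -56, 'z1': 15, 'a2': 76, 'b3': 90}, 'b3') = 90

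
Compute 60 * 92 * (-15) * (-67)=5547600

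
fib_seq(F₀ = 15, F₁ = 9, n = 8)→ F_2 = F_1 + F_0 = 24
F_3 = F_2 + F_1 = 33
F_4 = F_3 + F_2 = 57
...
= [15, 9, 24, 33, 57, 90, 147, 237]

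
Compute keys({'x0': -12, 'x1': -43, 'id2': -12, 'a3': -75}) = ['x0', 'x1', 'id2', 'a3']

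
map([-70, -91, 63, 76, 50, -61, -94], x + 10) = -70+10=-60, -91+10=-81, 63+10=73, 76+10=86, 50+10=60, -61+10=-51, -94+10=-84
= [-60, -81, 73, 86, 60, -51, -84]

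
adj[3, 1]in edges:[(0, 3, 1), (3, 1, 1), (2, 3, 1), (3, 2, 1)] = 1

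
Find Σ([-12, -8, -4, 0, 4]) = (-12) + (-8) + (-4) + 0 + 4
= -20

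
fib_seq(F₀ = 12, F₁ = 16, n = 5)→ [12, 16, 28, 44, 72]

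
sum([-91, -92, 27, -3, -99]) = (-91) + (-92) + 27 + (-3) + (-99)
= -258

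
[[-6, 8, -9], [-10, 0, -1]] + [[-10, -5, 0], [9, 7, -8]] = [[-16, 3, -9], [-1, 7, -9]]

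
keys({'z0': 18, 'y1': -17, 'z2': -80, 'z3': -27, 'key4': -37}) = ['z0', 'y1', 'z2', 'z3', 'key4']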